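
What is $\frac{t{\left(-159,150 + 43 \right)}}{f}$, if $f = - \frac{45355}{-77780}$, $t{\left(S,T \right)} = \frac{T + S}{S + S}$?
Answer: $- \frac{264452}{1442289} \approx -0.18336$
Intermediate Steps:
$t{\left(S,T \right)} = \frac{S + T}{2 S}$
$f = \frac{9071}{15556}$ ($f = \left(-45355\right) \left(- \frac{1}{77780}\right) = \frac{9071}{15556} \approx 0.58312$)
$\frac{t{\left(-159,150 + 43 \right)}}{f} = \frac{\frac{1}{2} \frac{1}{-159} \left(-159 + \left(150 + 43\right)\right)}{\frac{9071}{15556}} = \frac{1}{2} \left(- \frac{1}{159}\right) \left(-159 + 193\right) \frac{15556}{9071} = \frac{1}{2} \left(- \frac{1}{159}\right) 34 \cdot \frac{15556}{9071} = \left(- \frac{17}{159}\right) \frac{15556}{9071} = - \frac{264452}{1442289}$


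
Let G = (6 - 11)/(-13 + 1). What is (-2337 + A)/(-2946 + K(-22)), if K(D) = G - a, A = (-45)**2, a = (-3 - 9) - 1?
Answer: 288/2707 ≈ 0.10639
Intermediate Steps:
a = -13 (a = -12 - 1 = -13)
G = 5/12 (G = -5/(-12) = -5*(-1/12) = 5/12 ≈ 0.41667)
A = 2025
K(D) = 161/12 (K(D) = 5/12 - 1*(-13) = 5/12 + 13 = 161/12)
(-2337 + A)/(-2946 + K(-22)) = (-2337 + 2025)/(-2946 + 161/12) = -312/(-35191/12) = -312*(-12/35191) = 288/2707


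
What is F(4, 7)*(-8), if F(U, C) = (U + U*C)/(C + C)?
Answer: -128/7 ≈ -18.286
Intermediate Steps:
F(U, C) = (U + C*U)/(2*C) (F(U, C) = (U + C*U)/((2*C)) = (U + C*U)*(1/(2*C)) = (U + C*U)/(2*C))
F(4, 7)*(-8) = ((1/2)*4*(1 + 7)/7)*(-8) = ((1/2)*4*(1/7)*8)*(-8) = (16/7)*(-8) = -128/7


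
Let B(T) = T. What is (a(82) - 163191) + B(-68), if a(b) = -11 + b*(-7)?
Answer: -163844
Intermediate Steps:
a(b) = -11 - 7*b
(a(82) - 163191) + B(-68) = ((-11 - 7*82) - 163191) - 68 = ((-11 - 574) - 163191) - 68 = (-585 - 163191) - 68 = -163776 - 68 = -163844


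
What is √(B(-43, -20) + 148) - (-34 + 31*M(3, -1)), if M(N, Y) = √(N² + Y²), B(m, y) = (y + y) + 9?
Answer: 34 - 31*√10 + 3*√13 ≈ -53.214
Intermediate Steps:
B(m, y) = 9 + 2*y (B(m, y) = 2*y + 9 = 9 + 2*y)
√(B(-43, -20) + 148) - (-34 + 31*M(3, -1)) = √((9 + 2*(-20)) + 148) - (-34 + 31*√(3² + (-1)²)) = √((9 - 40) + 148) - (-34 + 31*√(9 + 1)) = √(-31 + 148) - (-34 + 31*√10) = √117 + (34 - 31*√10) = 3*√13 + (34 - 31*√10) = 34 - 31*√10 + 3*√13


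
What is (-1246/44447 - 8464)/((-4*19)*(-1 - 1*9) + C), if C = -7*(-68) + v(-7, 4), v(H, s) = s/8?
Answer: -752401308/109917431 ≈ -6.8452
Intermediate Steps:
v(H, s) = s/8 (v(H, s) = s*(1/8) = s/8)
C = 953/2 (C = -7*(-68) + (1/8)*4 = 476 + 1/2 = 953/2 ≈ 476.50)
(-1246/44447 - 8464)/((-4*19)*(-1 - 1*9) + C) = (-1246/44447 - 8464)/((-4*19)*(-1 - 1*9) + 953/2) = (-1246*1/44447 - 8464)/(-76*(-1 - 9) + 953/2) = (-1246/44447 - 8464)/(-76*(-10) + 953/2) = -376200654/(44447*(760 + 953/2)) = -376200654/(44447*2473/2) = -376200654/44447*2/2473 = -752401308/109917431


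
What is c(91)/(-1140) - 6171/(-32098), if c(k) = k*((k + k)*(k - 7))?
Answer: -338242117/277210 ≈ -1220.2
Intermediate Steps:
c(k) = 2*k²*(-7 + k) (c(k) = k*((2*k)*(-7 + k)) = k*(2*k*(-7 + k)) = 2*k²*(-7 + k))
c(91)/(-1140) - 6171/(-32098) = (2*91²*(-7 + 91))/(-1140) - 6171/(-32098) = (2*8281*84)*(-1/1140) - 6171*(-1/32098) = 1391208*(-1/1140) + 561/2918 = -115934/95 + 561/2918 = -338242117/277210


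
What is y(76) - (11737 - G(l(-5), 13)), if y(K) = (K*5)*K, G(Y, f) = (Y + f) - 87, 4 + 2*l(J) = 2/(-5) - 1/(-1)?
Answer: 170673/10 ≈ 17067.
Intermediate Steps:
l(J) = -17/10 (l(J) = -2 + (2/(-5) - 1/(-1))/2 = -2 + (2*(-1/5) - 1*(-1))/2 = -2 + (-2/5 + 1)/2 = -2 + (1/2)*(3/5) = -2 + 3/10 = -17/10)
G(Y, f) = -87 + Y + f
y(K) = 5*K**2 (y(K) = (5*K)*K = 5*K**2)
y(76) - (11737 - G(l(-5), 13)) = 5*76**2 - (11737 - (-87 - 17/10 + 13)) = 5*5776 - (11737 - 1*(-757/10)) = 28880 - (11737 + 757/10) = 28880 - 1*118127/10 = 28880 - 118127/10 = 170673/10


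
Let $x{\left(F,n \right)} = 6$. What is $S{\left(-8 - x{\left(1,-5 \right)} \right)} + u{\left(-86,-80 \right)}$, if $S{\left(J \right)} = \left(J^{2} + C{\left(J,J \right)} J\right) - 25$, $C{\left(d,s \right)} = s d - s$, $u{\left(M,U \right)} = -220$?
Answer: $-2989$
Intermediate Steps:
$C{\left(d,s \right)} = - s + d s$ ($C{\left(d,s \right)} = d s - s = - s + d s$)
$S{\left(J \right)} = -25 + J^{2} + J^{2} \left(-1 + J\right)$ ($S{\left(J \right)} = \left(J^{2} + J \left(-1 + J\right) J\right) - 25 = \left(J^{2} + J^{2} \left(-1 + J\right)\right) - 25 = -25 + J^{2} + J^{2} \left(-1 + J\right)$)
$S{\left(-8 - x{\left(1,-5 \right)} \right)} + u{\left(-86,-80 \right)} = \left(-25 + \left(-8 - 6\right)^{3}\right) - 220 = \left(-25 + \left(-14\right)^{3}\right) - 220 = \left(-25 - 2744\right) - 220 = -2769 - 220 = -2989$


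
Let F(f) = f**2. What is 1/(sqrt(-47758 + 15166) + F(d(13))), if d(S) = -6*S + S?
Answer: 4225/17883217 - 4*I*sqrt(2037)/17883217 ≈ 0.00023626 - 1.0095e-5*I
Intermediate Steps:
d(S) = -5*S
1/(sqrt(-47758 + 15166) + F(d(13))) = 1/(sqrt(-47758 + 15166) + (-5*13)**2) = 1/(sqrt(-32592) + (-65)**2) = 1/(4*I*sqrt(2037) + 4225) = 1/(4225 + 4*I*sqrt(2037))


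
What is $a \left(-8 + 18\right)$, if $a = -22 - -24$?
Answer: $20$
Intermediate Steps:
$a = 2$ ($a = -22 + 24 = 2$)
$a \left(-8 + 18\right) = 2 \left(-8 + 18\right) = 2 \cdot 10 = 20$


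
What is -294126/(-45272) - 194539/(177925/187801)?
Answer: -826971463591729/4027510300 ≈ -2.0533e+5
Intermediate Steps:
-294126/(-45272) - 194539/(177925/187801) = -294126*(-1/45272) - 194539/(177925*(1/187801)) = 147063/22636 - 194539/177925/187801 = 147063/22636 - 194539*187801/177925 = 147063/22636 - 36534618739/177925 = -826971463591729/4027510300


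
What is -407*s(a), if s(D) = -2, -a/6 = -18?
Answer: 814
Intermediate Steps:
a = 108 (a = -6*(-18) = 108)
-407*s(a) = -407*(-2) = 814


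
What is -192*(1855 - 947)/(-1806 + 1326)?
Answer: 1816/5 ≈ 363.20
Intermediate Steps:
-192*(1855 - 947)/(-1806 + 1326) = -174336/(-480) = -174336*(-1)/480 = -192*(-227/120) = 1816/5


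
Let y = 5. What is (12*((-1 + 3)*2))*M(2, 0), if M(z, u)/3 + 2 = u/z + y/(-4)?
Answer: -468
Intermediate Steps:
M(z, u) = -39/4 + 3*u/z (M(z, u) = -6 + 3*(u/z + 5/(-4)) = -6 + 3*(u/z + 5*(-¼)) = -6 + 3*(u/z - 5/4) = -6 + 3*(-5/4 + u/z) = -6 + (-15/4 + 3*u/z) = -39/4 + 3*u/z)
(12*((-1 + 3)*2))*M(2, 0) = (12*((-1 + 3)*2))*(-39/4 + 3*0/2) = (12*(2*2))*(-39/4 + 3*0*(½)) = (12*4)*(-39/4 + 0) = 48*(-39/4) = -468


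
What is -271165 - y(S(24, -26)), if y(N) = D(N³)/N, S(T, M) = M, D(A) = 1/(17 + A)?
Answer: -123796042111/456534 ≈ -2.7117e+5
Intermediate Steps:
y(N) = 1/(N*(17 + N³)) (y(N) = 1/((17 + N³)*N) = 1/(N*(17 + N³)))
-271165 - y(S(24, -26)) = -271165 - 1/((-26)*(17 + (-26)³)) = -271165 - (-1)/(26*(17 - 17576)) = -271165 - (-1)/(26*(-17559)) = -271165 - (-1)*(-1)/(26*17559) = -271165 - 1*1/456534 = -271165 - 1/456534 = -123796042111/456534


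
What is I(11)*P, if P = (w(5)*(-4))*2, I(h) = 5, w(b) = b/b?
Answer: -40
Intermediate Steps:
w(b) = 1
P = -8 (P = (1*(-4))*2 = -4*2 = -8)
I(11)*P = 5*(-8) = -40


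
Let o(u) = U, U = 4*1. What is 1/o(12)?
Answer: 1/4 ≈ 0.25000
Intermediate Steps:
U = 4
o(u) = 4
1/o(12) = 1/4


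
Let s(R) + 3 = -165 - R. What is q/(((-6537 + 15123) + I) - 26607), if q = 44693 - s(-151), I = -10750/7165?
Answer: -64069430/25826243 ≈ -2.4808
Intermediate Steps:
s(R) = -168 - R (s(R) = -3 + (-165 - R) = -168 - R)
I = -2150/1433 (I = -10750*1/7165 = -2150/1433 ≈ -1.5003)
q = 44710 (q = 44693 - (-168 - 1*(-151)) = 44693 - (-168 + 151) = 44693 - 1*(-17) = 44693 + 17 = 44710)
q/(((-6537 + 15123) + I) - 26607) = 44710/(((-6537 + 15123) - 2150/1433) - 26607) = 44710/((8586 - 2150/1433) - 26607) = 44710/(12301588/1433 - 26607) = 44710/(-25826243/1433) = 44710*(-1433/25826243) = -64069430/25826243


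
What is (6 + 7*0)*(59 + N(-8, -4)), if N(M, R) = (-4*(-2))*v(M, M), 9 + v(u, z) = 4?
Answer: 114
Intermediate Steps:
v(u, z) = -5 (v(u, z) = -9 + 4 = -5)
N(M, R) = -40 (N(M, R) = -4*(-2)*(-5) = 8*(-5) = -40)
(6 + 7*0)*(59 + N(-8, -4)) = (6 + 7*0)*(59 - 40) = (6 + 0)*19 = 6*19 = 114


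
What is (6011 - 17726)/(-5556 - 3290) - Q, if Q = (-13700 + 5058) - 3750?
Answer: 109631347/8846 ≈ 12393.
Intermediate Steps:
Q = -12392 (Q = -8642 - 3750 = -12392)
(6011 - 17726)/(-5556 - 3290) - Q = (6011 - 17726)/(-5556 - 3290) - 1*(-12392) = -11715/(-8846) + 12392 = -11715*(-1/8846) + 12392 = 11715/8846 + 12392 = 109631347/8846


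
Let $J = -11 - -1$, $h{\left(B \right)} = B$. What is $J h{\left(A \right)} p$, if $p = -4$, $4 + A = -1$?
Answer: $-200$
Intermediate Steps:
$A = -5$ ($A = -4 - 1 = -5$)
$J = -10$ ($J = -11 + 1 = -10$)
$J h{\left(A \right)} p = \left(-10\right) \left(-5\right) \left(-4\right) = 50 \left(-4\right) = -200$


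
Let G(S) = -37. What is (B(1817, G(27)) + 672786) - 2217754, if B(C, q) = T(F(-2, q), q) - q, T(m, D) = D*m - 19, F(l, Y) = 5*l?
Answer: -1544580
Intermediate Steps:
T(m, D) = -19 + D*m
B(C, q) = -19 - 11*q (B(C, q) = (-19 + q*(5*(-2))) - q = (-19 + q*(-10)) - q = (-19 - 10*q) - q = -19 - 11*q)
(B(1817, G(27)) + 672786) - 2217754 = ((-19 - 11*(-37)) + 672786) - 2217754 = ((-19 + 407) + 672786) - 2217754 = (388 + 672786) - 2217754 = 673174 - 2217754 = -1544580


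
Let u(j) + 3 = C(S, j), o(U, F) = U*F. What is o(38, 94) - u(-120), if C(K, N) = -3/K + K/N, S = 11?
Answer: 4719481/1320 ≈ 3575.4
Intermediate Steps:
o(U, F) = F*U
u(j) = -36/11 + 11/j (u(j) = -3 + (-3/11 + 11/j) = -36/11 + 11/j)
o(38, 94) - u(-120) = 94*38 - (-36/11 + 11/(-120)) = 3572 - (-36/11 + 11*(-1/120)) = 3572 - (-36/11 - 11/120) = 3572 - 1*(-4441/1320) = 3572 + 4441/1320 = 4719481/1320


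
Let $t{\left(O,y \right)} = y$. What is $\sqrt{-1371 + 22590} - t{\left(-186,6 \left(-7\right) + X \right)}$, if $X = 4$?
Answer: $38 + \sqrt{21219} \approx 183.67$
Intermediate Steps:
$\sqrt{-1371 + 22590} - t{\left(-186,6 \left(-7\right) + X \right)} = \sqrt{-1371 + 22590} - \left(6 \left(-7\right) + 4\right) = \sqrt{21219} - \left(-42 + 4\right) = \sqrt{21219} - -38 = \sqrt{21219} + 38 = 38 + \sqrt{21219}$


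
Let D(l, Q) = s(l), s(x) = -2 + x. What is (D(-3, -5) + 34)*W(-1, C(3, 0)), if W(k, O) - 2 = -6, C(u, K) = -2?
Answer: -116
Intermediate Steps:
D(l, Q) = -2 + l
W(k, O) = -4 (W(k, O) = 2 - 6 = -4)
(D(-3, -5) + 34)*W(-1, C(3, 0)) = ((-2 - 3) + 34)*(-4) = (-5 + 34)*(-4) = 29*(-4) = -116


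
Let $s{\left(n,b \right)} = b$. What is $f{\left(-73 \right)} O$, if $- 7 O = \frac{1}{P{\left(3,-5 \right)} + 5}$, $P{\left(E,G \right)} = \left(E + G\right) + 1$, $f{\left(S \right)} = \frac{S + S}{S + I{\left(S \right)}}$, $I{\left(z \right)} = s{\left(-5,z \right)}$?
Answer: $- \frac{1}{28} \approx -0.035714$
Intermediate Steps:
$I{\left(z \right)} = z$
$f{\left(S \right)} = 1$ ($f{\left(S \right)} = \frac{S + S}{S + S} = \frac{2 S}{2 S} = 2 S \frac{1}{2 S} = 1$)
$P{\left(E,G \right)} = 1 + E + G$
$O = - \frac{1}{28}$ ($O = - \frac{1}{7 \left(\left(1 + 3 - 5\right) + 5\right)} = - \frac{1}{7 \left(-1 + 5\right)} = - \frac{1}{7 \cdot 4} = \left(- \frac{1}{7}\right) \frac{1}{4} = - \frac{1}{28} \approx -0.035714$)
$f{\left(-73 \right)} O = 1 \left(- \frac{1}{28}\right) = - \frac{1}{28}$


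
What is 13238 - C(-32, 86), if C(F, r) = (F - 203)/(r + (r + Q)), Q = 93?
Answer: 701661/53 ≈ 13239.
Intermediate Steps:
C(F, r) = (-203 + F)/(93 + 2*r) (C(F, r) = (F - 203)/(r + (r + 93)) = (-203 + F)/(r + (93 + r)) = (-203 + F)/(93 + 2*r))
13238 - C(-32, 86) = 13238 - (-203 - 32)/(93 + 2*86) = 13238 - (-235)/(93 + 172) = 13238 - (-235)/265 = 13238 - 1*(-47/53) = 13238 + 47/53 = 701661/53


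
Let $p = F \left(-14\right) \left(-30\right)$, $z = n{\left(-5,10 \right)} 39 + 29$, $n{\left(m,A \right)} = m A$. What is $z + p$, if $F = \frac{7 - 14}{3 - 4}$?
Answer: $1019$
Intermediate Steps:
$F = 7$ ($F = - \frac{7}{-1} = \left(-7\right) \left(-1\right) = 7$)
$n{\left(m,A \right)} = A m$
$z = -1921$ ($z = 10 \left(-5\right) 39 + 29 = \left(-50\right) 39 + 29 = -1950 + 29 = -1921$)
$p = 2940$ ($p = 7 \left(-14\right) \left(-30\right) = \left(-98\right) \left(-30\right) = 2940$)
$z + p = -1921 + 2940 = 1019$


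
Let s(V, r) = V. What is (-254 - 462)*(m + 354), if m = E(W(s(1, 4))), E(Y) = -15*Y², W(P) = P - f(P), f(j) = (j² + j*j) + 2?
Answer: -156804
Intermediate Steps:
f(j) = 2 + 2*j² (f(j) = (j² + j²) + 2 = 2*j² + 2 = 2 + 2*j²)
W(P) = -2 + P - 2*P² (W(P) = P - (2 + 2*P²) = P + (-2 - 2*P²) = -2 + P - 2*P²)
m = -135 (m = -15*(-2 + 1 - 2*1²)² = -15*(-2 + 1 - 2*1)² = -15*(-2 + 1 - 2)² = -15*(-3)² = -15*9 = -135)
(-254 - 462)*(m + 354) = (-254 - 462)*(-135 + 354) = -716*219 = -156804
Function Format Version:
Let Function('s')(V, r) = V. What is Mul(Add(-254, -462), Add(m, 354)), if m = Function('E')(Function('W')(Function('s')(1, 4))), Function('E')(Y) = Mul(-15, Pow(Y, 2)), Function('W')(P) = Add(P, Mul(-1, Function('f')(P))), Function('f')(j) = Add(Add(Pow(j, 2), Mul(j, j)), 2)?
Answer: -156804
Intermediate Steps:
Function('f')(j) = Add(2, Mul(2, Pow(j, 2))) (Function('f')(j) = Add(Add(Pow(j, 2), Pow(j, 2)), 2) = Add(Mul(2, Pow(j, 2)), 2) = Add(2, Mul(2, Pow(j, 2))))
Function('W')(P) = Add(-2, P, Mul(-2, Pow(P, 2))) (Function('W')(P) = Add(P, Mul(-1, Add(2, Mul(2, Pow(P, 2))))) = Add(P, Add(-2, Mul(-2, Pow(P, 2)))) = Add(-2, P, Mul(-2, Pow(P, 2))))
m = -135 (m = Mul(-15, Pow(Add(-2, 1, Mul(-2, Pow(1, 2))), 2)) = Mul(-15, Pow(Add(-2, 1, Mul(-2, 1)), 2)) = Mul(-15, Pow(Add(-2, 1, -2), 2)) = Mul(-15, Pow(-3, 2)) = Mul(-15, 9) = -135)
Mul(Add(-254, -462), Add(m, 354)) = Mul(Add(-254, -462), Add(-135, 354)) = Mul(-716, 219) = -156804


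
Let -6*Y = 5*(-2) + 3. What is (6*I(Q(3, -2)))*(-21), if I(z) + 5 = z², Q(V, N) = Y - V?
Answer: 413/2 ≈ 206.50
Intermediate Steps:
Y = 7/6 (Y = -(5*(-2) + 3)/6 = -(-10 + 3)/6 = -⅙*(-7) = 7/6 ≈ 1.1667)
Q(V, N) = 7/6 - V
I(z) = -5 + z²
(6*I(Q(3, -2)))*(-21) = (6*(-5 + (7/6 - 1*3)²))*(-21) = (6*(-5 + (7/6 - 3)²))*(-21) = (6*(-5 + (-11/6)²))*(-21) = (6*(-5 + 121/36))*(-21) = (6*(-59/36))*(-21) = -59/6*(-21) = 413/2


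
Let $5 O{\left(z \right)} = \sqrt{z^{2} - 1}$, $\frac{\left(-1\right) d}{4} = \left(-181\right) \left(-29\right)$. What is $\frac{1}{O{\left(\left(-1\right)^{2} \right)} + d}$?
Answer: $- \frac{1}{20996} \approx -4.7628 \cdot 10^{-5}$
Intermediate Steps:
$d = -20996$ ($d = - 4 \left(\left(-181\right) \left(-29\right)\right) = \left(-4\right) 5249 = -20996$)
$O{\left(z \right)} = \frac{\sqrt{-1 + z^{2}}}{5}$ ($O{\left(z \right)} = \frac{\sqrt{z^{2} - 1}}{5} = \frac{\sqrt{-1 + z^{2}}}{5}$)
$\frac{1}{O{\left(\left(-1\right)^{2} \right)} + d} = \frac{1}{\frac{\sqrt{-1 + \left(\left(-1\right)^{2}\right)^{2}}}{5} - 20996} = \frac{1}{\frac{\sqrt{-1 + 1^{2}}}{5} - 20996} = \frac{1}{\frac{\sqrt{-1 + 1}}{5} - 20996} = \frac{1}{\frac{\sqrt{0}}{5} - 20996} = \frac{1}{\frac{1}{5} \cdot 0 - 20996} = \frac{1}{0 - 20996} = \frac{1}{-20996} = - \frac{1}{20996}$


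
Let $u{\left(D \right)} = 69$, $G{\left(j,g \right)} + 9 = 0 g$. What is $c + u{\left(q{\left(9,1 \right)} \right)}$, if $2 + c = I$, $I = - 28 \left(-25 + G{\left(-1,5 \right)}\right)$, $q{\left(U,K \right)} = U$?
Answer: $1019$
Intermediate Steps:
$G{\left(j,g \right)} = -9$ ($G{\left(j,g \right)} = -9 + 0 g = -9 + 0 = -9$)
$I = 952$ ($I = - 28 \left(-25 - 9\right) = \left(-28\right) \left(-34\right) = 952$)
$c = 950$ ($c = -2 + 952 = 950$)
$c + u{\left(q{\left(9,1 \right)} \right)} = 950 + 69 = 1019$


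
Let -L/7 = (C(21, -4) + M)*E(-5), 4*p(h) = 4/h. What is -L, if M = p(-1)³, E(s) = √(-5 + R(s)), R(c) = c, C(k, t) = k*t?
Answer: -595*I*√10 ≈ -1881.6*I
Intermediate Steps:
p(h) = 1/h (p(h) = (4/h)/4 = 1/h)
E(s) = √(-5 + s)
M = -1 (M = (1/(-1))³ = (-1)³ = -1)
L = 595*I*√10 (L = -7*(21*(-4) - 1)*√(-5 - 5) = -7*(-84 - 1)*√(-10) = -(-595)*I*√10 = 595*I*√10 ≈ 1881.6*I)
-L = -595*I*√10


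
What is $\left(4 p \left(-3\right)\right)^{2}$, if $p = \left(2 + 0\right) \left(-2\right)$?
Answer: $2304$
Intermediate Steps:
$p = -4$ ($p = 2 \left(-2\right) = -4$)
$\left(4 p \left(-3\right)\right)^{2} = \left(4 \left(-4\right) \left(-3\right)\right)^{2} = \left(\left(-16\right) \left(-3\right)\right)^{2} = 48^{2} = 2304$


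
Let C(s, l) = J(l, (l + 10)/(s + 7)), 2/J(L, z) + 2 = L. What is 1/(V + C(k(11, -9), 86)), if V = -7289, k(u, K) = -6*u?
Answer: -42/306137 ≈ -0.00013719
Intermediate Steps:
J(L, z) = 2/(-2 + L)
C(s, l) = 2/(-2 + l)
1/(V + C(k(11, -9), 86)) = 1/(-7289 + 2/(-2 + 86)) = 1/(-7289 + 2/84) = 1/(-7289 + 2*(1/84)) = 1/(-7289 + 1/42) = 1/(-306137/42) = -42/306137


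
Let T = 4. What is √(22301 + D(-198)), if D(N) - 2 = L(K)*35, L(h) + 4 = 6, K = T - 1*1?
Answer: √22373 ≈ 149.58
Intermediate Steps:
K = 3 (K = 4 - 1*1 = 4 - 1 = 3)
L(h) = 2 (L(h) = -4 + 6 = 2)
D(N) = 72 (D(N) = 2 + 2*35 = 2 + 70 = 72)
√(22301 + D(-198)) = √(22301 + 72) = √22373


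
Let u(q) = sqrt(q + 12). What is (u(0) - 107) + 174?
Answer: 67 + 2*sqrt(3) ≈ 70.464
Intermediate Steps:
u(q) = sqrt(12 + q)
(u(0) - 107) + 174 = (sqrt(12 + 0) - 107) + 174 = (sqrt(12) - 107) + 174 = (2*sqrt(3) - 107) + 174 = (-107 + 2*sqrt(3)) + 174 = 67 + 2*sqrt(3)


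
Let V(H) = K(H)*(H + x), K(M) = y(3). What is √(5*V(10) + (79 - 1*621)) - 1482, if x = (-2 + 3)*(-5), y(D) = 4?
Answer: -1482 + I*√442 ≈ -1482.0 + 21.024*I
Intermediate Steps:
K(M) = 4
x = -5 (x = 1*(-5) = -5)
V(H) = -20 + 4*H (V(H) = 4*(H - 5) = 4*(-5 + H) = -20 + 4*H)
√(5*V(10) + (79 - 1*621)) - 1482 = √(5*(-20 + 4*10) + (79 - 1*621)) - 1482 = √(5*(-20 + 40) + (79 - 621)) - 1482 = √(5*20 - 542) - 1482 = √(100 - 542) - 1482 = √(-442) - 1482 = I*√442 - 1482 = -1482 + I*√442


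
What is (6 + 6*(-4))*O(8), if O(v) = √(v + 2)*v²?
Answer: -1152*√10 ≈ -3642.9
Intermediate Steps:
O(v) = v²*√(2 + v) (O(v) = √(2 + v)*v² = v²*√(2 + v))
(6 + 6*(-4))*O(8) = (6 + 6*(-4))*(8²*√(2 + 8)) = (6 - 24)*(64*√10) = -1152*√10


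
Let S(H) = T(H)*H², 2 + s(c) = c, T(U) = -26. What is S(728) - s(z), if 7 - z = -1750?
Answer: -13781339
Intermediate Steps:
z = 1757 (z = 7 - 1*(-1750) = 7 + 1750 = 1757)
s(c) = -2 + c
S(H) = -26*H²
S(728) - s(z) = -26*728² - (-2 + 1757) = -26*529984 - 1*1755 = -13779584 - 1755 = -13781339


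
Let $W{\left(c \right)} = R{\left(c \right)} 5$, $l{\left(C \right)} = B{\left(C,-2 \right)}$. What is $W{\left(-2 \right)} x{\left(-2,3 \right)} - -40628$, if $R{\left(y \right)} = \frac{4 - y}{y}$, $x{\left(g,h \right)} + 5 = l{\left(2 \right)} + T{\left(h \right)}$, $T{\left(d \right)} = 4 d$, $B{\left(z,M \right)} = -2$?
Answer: $40553$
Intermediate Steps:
$l{\left(C \right)} = -2$
$x{\left(g,h \right)} = -7 + 4 h$ ($x{\left(g,h \right)} = -5 + \left(-2 + 4 h\right) = -7 + 4 h$)
$R{\left(y \right)} = \frac{4 - y}{y}$
$W{\left(c \right)} = \frac{5 \left(4 - c\right)}{c}$ ($W{\left(c \right)} = \frac{4 - c}{c} 5 = \frac{5 \left(4 - c\right)}{c}$)
$W{\left(-2 \right)} x{\left(-2,3 \right)} - -40628 = \left(-5 + \frac{20}{-2}\right) \left(-7 + 4 \cdot 3\right) - -40628 = \left(-5 + 20 \left(- \frac{1}{2}\right)\right) \left(-7 + 12\right) + 40628 = \left(-5 - 10\right) 5 + 40628 = \left(-15\right) 5 + 40628 = -75 + 40628 = 40553$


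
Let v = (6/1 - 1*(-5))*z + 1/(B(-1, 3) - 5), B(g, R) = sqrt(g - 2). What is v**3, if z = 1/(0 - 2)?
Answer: 3*(-5130*I - 4301*sqrt(3))/(8*(9*sqrt(3) + 10*I)) ≈ -183.05 - 5.9839*I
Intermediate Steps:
z = -1/2 (z = 1/(-2) = -1/2 ≈ -0.50000)
B(g, R) = sqrt(-2 + g)
v = -11/2 + 1/(-5 + I*sqrt(3)) (v = (6/1 - 1*(-5))*(-1/2) + 1/(sqrt(-2 - 1) - 5) = (6*1 + 5)*(-1/2) + 1/(sqrt(-3) - 5) = (6 + 5)*(-1/2) + 1/(I*sqrt(3) - 5) = 11*(-1/2) + 1/(-5 + I*sqrt(3)) = -11/2 + 1/(-5 + I*sqrt(3)) ≈ -5.6786 - 0.061859*I)
v**3 = (-159/28 - I*sqrt(3)/28)**3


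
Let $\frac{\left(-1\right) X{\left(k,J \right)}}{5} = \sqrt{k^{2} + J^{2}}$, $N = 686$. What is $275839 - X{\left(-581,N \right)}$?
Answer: $275839 + 35 \sqrt{16493} \approx 2.8033 \cdot 10^{5}$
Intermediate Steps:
$X{\left(k,J \right)} = - 5 \sqrt{J^{2} + k^{2}}$ ($X{\left(k,J \right)} = - 5 \sqrt{k^{2} + J^{2}} = - 5 \sqrt{J^{2} + k^{2}}$)
$275839 - X{\left(-581,N \right)} = 275839 - - 5 \sqrt{686^{2} + \left(-581\right)^{2}} = 275839 - - 5 \sqrt{470596 + 337561} = 275839 - - 5 \sqrt{808157} = 275839 - - 5 \cdot 7 \sqrt{16493} = 275839 - - 35 \sqrt{16493} = 275839 + 35 \sqrt{16493}$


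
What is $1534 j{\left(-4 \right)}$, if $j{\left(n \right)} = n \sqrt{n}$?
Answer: $- 12272 i \approx - 12272.0 i$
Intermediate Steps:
$j{\left(n \right)} = n^{\frac{3}{2}}$
$1534 j{\left(-4 \right)} = 1534 \left(-4\right)^{\frac{3}{2}} = 1534 \left(- 8 i\right) = - 12272 i$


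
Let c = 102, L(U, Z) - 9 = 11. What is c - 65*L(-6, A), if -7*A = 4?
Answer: -1198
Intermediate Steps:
A = -4/7 (A = -⅐*4 = -4/7 ≈ -0.57143)
L(U, Z) = 20 (L(U, Z) = 9 + 11 = 20)
c - 65*L(-6, A) = 102 - 65*20 = 102 - 1300 = -1198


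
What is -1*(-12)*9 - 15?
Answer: 93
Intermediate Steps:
-1*(-12)*9 - 15 = 12*9 - 15 = 108 - 15 = 93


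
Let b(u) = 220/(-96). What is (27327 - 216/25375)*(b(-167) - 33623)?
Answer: -186532246006621/203000 ≈ -9.1888e+8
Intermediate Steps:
b(u) = -55/24 (b(u) = 220*(-1/96) = -55/24)
(27327 - 216/25375)*(b(-167) - 33623) = (27327 - 216/25375)*(-55/24 - 33623) = (27327 - 216*1/25375)*(-807007/24) = (27327 - 216/25375)*(-807007/24) = (693422409/25375)*(-807007/24) = -186532246006621/203000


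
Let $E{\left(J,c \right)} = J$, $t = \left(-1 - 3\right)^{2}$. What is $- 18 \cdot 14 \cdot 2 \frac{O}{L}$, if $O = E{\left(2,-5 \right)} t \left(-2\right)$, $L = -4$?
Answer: $-8064$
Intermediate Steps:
$t = 16$ ($t = \left(-4\right)^{2} = 16$)
$O = -64$ ($O = 2 \cdot 16 \left(-2\right) = 32 \left(-2\right) = -64$)
$- 18 \cdot 14 \cdot 2 \frac{O}{L} = - 18 \cdot 14 \cdot 2 \left(- \frac{64}{-4}\right) = \left(-18\right) 28 \left(\left(-64\right) \left(- \frac{1}{4}\right)\right) = \left(-504\right) 16 = -8064$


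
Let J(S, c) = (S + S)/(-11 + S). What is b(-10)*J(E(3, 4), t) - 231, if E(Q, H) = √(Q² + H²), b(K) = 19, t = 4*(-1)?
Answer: -788/3 ≈ -262.67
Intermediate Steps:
t = -4
E(Q, H) = √(H² + Q²)
J(S, c) = 2*S/(-11 + S) (J(S, c) = (2*S)/(-11 + S) = 2*S/(-11 + S))
b(-10)*J(E(3, 4), t) - 231 = 19*(2*√(4² + 3²)/(-11 + √(4² + 3²))) - 231 = 19*(2*√(16 + 9)/(-11 + √(16 + 9))) - 231 = 19*(2*√25/(-11 + √25)) - 231 = 19*(2*5/(-11 + 5)) - 231 = 19*(2*5/(-6)) - 231 = 19*(2*5*(-⅙)) - 231 = 19*(-5/3) - 231 = -95/3 - 231 = -788/3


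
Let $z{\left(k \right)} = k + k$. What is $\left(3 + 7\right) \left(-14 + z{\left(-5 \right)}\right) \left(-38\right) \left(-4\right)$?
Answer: $-36480$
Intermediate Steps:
$z{\left(k \right)} = 2 k$
$\left(3 + 7\right) \left(-14 + z{\left(-5 \right)}\right) \left(-38\right) \left(-4\right) = \left(3 + 7\right) \left(-14 + 2 \left(-5\right)\right) \left(-38\right) \left(-4\right) = 10 \left(-14 - 10\right) \left(-38\right) \left(-4\right) = 10 \left(-24\right) \left(-38\right) \left(-4\right) = \left(-240\right) \left(-38\right) \left(-4\right) = 9120 \left(-4\right) = -36480$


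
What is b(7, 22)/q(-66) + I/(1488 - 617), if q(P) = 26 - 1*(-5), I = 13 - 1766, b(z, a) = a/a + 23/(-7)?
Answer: -394337/189007 ≈ -2.0864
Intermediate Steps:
b(z, a) = -16/7 (b(z, a) = 1 + 23*(-1/7) = 1 - 23/7 = -16/7)
I = -1753
q(P) = 31 (q(P) = 26 + 5 = 31)
b(7, 22)/q(-66) + I/(1488 - 617) = -16/7/31 - 1753/(1488 - 617) = -16/7*1/31 - 1753/871 = -16/217 - 1753*1/871 = -16/217 - 1753/871 = -394337/189007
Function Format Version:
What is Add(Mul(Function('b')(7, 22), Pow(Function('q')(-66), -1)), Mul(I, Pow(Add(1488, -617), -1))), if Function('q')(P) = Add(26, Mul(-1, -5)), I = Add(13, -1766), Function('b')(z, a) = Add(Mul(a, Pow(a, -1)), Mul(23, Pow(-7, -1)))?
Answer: Rational(-394337, 189007) ≈ -2.0864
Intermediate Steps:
Function('b')(z, a) = Rational(-16, 7) (Function('b')(z, a) = Add(1, Mul(23, Rational(-1, 7))) = Add(1, Rational(-23, 7)) = Rational(-16, 7))
I = -1753
Function('q')(P) = 31 (Function('q')(P) = Add(26, 5) = 31)
Add(Mul(Function('b')(7, 22), Pow(Function('q')(-66), -1)), Mul(I, Pow(Add(1488, -617), -1))) = Add(Mul(Rational(-16, 7), Pow(31, -1)), Mul(-1753, Pow(Add(1488, -617), -1))) = Add(Mul(Rational(-16, 7), Rational(1, 31)), Mul(-1753, Pow(871, -1))) = Add(Rational(-16, 217), Mul(-1753, Rational(1, 871))) = Add(Rational(-16, 217), Rational(-1753, 871)) = Rational(-394337, 189007)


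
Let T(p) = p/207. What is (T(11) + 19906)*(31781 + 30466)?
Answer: 85497354197/69 ≈ 1.2391e+9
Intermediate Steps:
T(p) = p/207 (T(p) = p*(1/207) = p/207)
(T(11) + 19906)*(31781 + 30466) = ((1/207)*11 + 19906)*(31781 + 30466) = (11/207 + 19906)*62247 = (4120553/207)*62247 = 85497354197/69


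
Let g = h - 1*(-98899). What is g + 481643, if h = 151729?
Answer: 732271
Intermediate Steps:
g = 250628 (g = 151729 - 1*(-98899) = 151729 + 98899 = 250628)
g + 481643 = 250628 + 481643 = 732271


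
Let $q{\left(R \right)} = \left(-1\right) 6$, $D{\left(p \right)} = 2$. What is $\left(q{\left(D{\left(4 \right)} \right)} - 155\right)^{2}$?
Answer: $25921$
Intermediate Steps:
$q{\left(R \right)} = -6$
$\left(q{\left(D{\left(4 \right)} \right)} - 155\right)^{2} = \left(-6 - 155\right)^{2} = \left(-161\right)^{2} = 25921$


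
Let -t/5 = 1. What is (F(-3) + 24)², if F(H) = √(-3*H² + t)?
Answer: 544 + 192*I*√2 ≈ 544.0 + 271.53*I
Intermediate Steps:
t = -5 (t = -5*1 = -5)
F(H) = √(-5 - 3*H²) (F(H) = √(-3*H² - 5) = √(-5 - 3*H²))
(F(-3) + 24)² = (√(-5 - 3*(-3)²) + 24)² = (√(-5 - 3*9) + 24)² = (√(-5 - 27) + 24)² = (√(-32) + 24)² = (4*I*√2 + 24)² = (24 + 4*I*√2)²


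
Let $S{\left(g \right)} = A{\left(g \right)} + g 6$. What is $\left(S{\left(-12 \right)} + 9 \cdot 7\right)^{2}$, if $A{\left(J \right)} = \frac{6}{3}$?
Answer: $49$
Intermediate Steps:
$A{\left(J \right)} = 2$ ($A{\left(J \right)} = 6 \cdot \frac{1}{3} = 2$)
$S{\left(g \right)} = 2 + 6 g$ ($S{\left(g \right)} = 2 + g 6 = 2 + 6 g$)
$\left(S{\left(-12 \right)} + 9 \cdot 7\right)^{2} = \left(\left(2 + 6 \left(-12\right)\right) + 9 \cdot 7\right)^{2} = \left(\left(2 - 72\right) + 63\right)^{2} = \left(-70 + 63\right)^{2} = \left(-7\right)^{2} = 49$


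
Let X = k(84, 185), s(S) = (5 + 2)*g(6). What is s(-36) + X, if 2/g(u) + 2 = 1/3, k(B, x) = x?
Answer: 883/5 ≈ 176.60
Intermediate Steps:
g(u) = -6/5 (g(u) = 2/(-2 + 1/3) = 2/(-5/3) = 2*(-3/5) = -6/5)
s(S) = -42/5 (s(S) = (5 + 2)*(-6/5) = 7*(-6/5) = -42/5)
X = 185
s(-36) + X = -42/5 + 185 = 883/5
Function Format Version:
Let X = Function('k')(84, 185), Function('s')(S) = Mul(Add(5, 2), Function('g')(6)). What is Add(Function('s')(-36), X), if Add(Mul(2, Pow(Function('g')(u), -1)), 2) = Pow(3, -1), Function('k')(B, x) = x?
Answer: Rational(883, 5) ≈ 176.60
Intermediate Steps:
Function('g')(u) = Rational(-6, 5) (Function('g')(u) = Mul(2, Pow(Add(-2, Pow(3, -1)), -1)) = Mul(2, Pow(Add(-2, Rational(1, 3)), -1)) = Mul(2, Pow(Rational(-5, 3), -1)) = Mul(2, Rational(-3, 5)) = Rational(-6, 5))
Function('s')(S) = Rational(-42, 5) (Function('s')(S) = Mul(Add(5, 2), Rational(-6, 5)) = Mul(7, Rational(-6, 5)) = Rational(-42, 5))
X = 185
Add(Function('s')(-36), X) = Add(Rational(-42, 5), 185) = Rational(883, 5)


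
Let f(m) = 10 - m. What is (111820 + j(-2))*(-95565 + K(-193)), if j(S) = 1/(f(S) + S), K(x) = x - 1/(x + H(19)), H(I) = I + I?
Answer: -535383420719/50 ≈ -1.0708e+10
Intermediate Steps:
H(I) = 2*I
K(x) = x - 1/(38 + x) (K(x) = x - 1/(x + 2*19) = x - 1/(x + 38) = x - 1/(38 + x))
j(S) = ⅒ (j(S) = 1/((10 - S) + S) = 1/10 = ⅒)
(111820 + j(-2))*(-95565 + K(-193)) = (111820 + ⅒)*(-95565 + (-1 + (-193)² + 38*(-193))/(38 - 193)) = 1118201*(-95565 + (-1 + 37249 - 7334)/(-155))/10 = 1118201*(-95565 - 1/155*29914)/10 = 1118201*(-95565 - 29914/155)/10 = (1118201/10)*(-14842489/155) = -535383420719/50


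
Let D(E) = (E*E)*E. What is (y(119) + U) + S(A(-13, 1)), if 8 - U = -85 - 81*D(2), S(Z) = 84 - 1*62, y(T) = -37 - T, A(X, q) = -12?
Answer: 607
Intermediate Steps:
D(E) = E³ (D(E) = E²*E = E³)
S(Z) = 22 (S(Z) = 84 - 62 = 22)
U = 741 (U = 8 - (-85 - 81*2³) = 8 - (-85 - 81*8) = 8 - (-85 - 648) = 8 - 1*(-733) = 8 + 733 = 741)
(y(119) + U) + S(A(-13, 1)) = ((-37 - 1*119) + 741) + 22 = ((-37 - 119) + 741) + 22 = (-156 + 741) + 22 = 585 + 22 = 607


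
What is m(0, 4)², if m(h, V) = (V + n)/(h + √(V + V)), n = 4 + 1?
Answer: 81/8 ≈ 10.125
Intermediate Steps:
n = 5
m(h, V) = (5 + V)/(h + √2*√V) (m(h, V) = (V + 5)/(h + √(V + V)) = (5 + V)/(h + √(2*V)) = (5 + V)/(h + √2*√V))
m(0, 4)² = ((5 + 4)/(0 + √2*√4))² = (9/(0 + √2*2))² = (9/(0 + 2*√2))² = (9/(2*√2))² = ((√2/4)*9)² = (9*√2/4)² = 81/8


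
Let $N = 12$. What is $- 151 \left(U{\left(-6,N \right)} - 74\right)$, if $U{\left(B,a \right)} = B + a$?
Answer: $10268$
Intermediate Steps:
$- 151 \left(U{\left(-6,N \right)} - 74\right) = - 151 \left(\left(-6 + 12\right) - 74\right) = - 151 \left(6 - 74\right) = \left(-151\right) \left(-68\right) = 10268$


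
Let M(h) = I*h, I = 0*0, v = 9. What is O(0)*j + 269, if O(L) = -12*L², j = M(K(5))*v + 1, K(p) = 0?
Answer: 269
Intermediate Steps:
I = 0
M(h) = 0 (M(h) = 0*h = 0)
j = 1 (j = 0*9 + 1 = 0 + 1 = 1)
O(0)*j + 269 = -12*0²*1 + 269 = -12*0*1 + 269 = 0*1 + 269 = 0 + 269 = 269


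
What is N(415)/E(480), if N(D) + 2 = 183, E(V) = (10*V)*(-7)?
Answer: -181/33600 ≈ -0.0053869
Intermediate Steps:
E(V) = -70*V
N(D) = 181 (N(D) = -2 + 183 = 181)
N(415)/E(480) = 181/((-70*480)) = 181/(-33600) = 181*(-1/33600) = -181/33600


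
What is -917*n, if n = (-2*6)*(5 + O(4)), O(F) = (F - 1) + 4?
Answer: 132048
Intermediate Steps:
O(F) = 3 + F (O(F) = (-1 + F) + 4 = 3 + F)
n = -144 (n = (-2*6)*(5 + (3 + 4)) = -12*(5 + 7) = -12*12 = -144)
-917*n = -917*(-144) = 132048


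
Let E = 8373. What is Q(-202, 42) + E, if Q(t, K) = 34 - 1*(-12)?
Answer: 8419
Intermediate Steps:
Q(t, K) = 46 (Q(t, K) = 34 + 12 = 46)
Q(-202, 42) + E = 46 + 8373 = 8419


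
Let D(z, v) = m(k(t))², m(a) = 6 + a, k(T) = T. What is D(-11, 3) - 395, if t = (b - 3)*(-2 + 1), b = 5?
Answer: -379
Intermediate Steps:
t = -2 (t = (5 - 3)*(-2 + 1) = 2*(-1) = -2)
D(z, v) = 16 (D(z, v) = (6 - 2)² = 4² = 16)
D(-11, 3) - 395 = 16 - 395 = -379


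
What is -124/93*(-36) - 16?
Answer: 32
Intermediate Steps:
-124/93*(-36) - 16 = -124*1/93*(-36) - 16 = -4/3*(-36) - 16 = 48 - 16 = 32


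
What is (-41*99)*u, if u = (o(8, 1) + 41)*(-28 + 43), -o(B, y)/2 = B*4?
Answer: 1400355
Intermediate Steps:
o(B, y) = -8*B (o(B, y) = -2*B*4 = -8*B)
u = -345 (u = (-8*8 + 41)*(-28 + 43) = (-64 + 41)*15 = -23*15 = -345)
(-41*99)*u = -41*99*(-345) = -4059*(-345) = 1400355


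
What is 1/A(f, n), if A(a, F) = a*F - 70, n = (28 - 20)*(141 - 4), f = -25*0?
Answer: -1/70 ≈ -0.014286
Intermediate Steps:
f = 0
n = 1096 (n = 8*137 = 1096)
A(a, F) = -70 + F*a (A(a, F) = F*a - 70 = -70 + F*a)
1/A(f, n) = 1/(-70 + 1096*0) = 1/(-70 + 0) = 1/(-70) = -1/70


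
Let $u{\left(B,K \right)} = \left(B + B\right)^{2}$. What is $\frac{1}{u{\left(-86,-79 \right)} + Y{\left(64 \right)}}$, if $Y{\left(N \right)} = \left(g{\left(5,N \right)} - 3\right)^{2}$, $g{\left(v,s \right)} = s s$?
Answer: $\frac{1}{16782233} \approx 5.9587 \cdot 10^{-8}$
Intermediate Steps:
$u{\left(B,K \right)} = 4 B^{2}$ ($u{\left(B,K \right)} = \left(2 B\right)^{2} = 4 B^{2}$)
$g{\left(v,s \right)} = s^{2}$
$Y{\left(N \right)} = \left(-3 + N^{2}\right)^{2}$ ($Y{\left(N \right)} = \left(N^{2} - 3\right)^{2} = \left(-3 + N^{2}\right)^{2}$)
$\frac{1}{u{\left(-86,-79 \right)} + Y{\left(64 \right)}} = \frac{1}{4 \left(-86\right)^{2} + \left(-3 + 64^{2}\right)^{2}} = \frac{1}{4 \cdot 7396 + \left(-3 + 4096\right)^{2}} = \frac{1}{29584 + 4093^{2}} = \frac{1}{29584 + 16752649} = \frac{1}{16782233}$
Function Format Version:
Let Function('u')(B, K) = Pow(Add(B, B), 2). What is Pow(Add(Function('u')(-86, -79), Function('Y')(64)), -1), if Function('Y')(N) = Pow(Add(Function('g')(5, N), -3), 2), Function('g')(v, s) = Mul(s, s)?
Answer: Rational(1, 16782233) ≈ 5.9587e-8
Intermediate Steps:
Function('u')(B, K) = Mul(4, Pow(B, 2)) (Function('u')(B, K) = Pow(Mul(2, B), 2) = Mul(4, Pow(B, 2)))
Function('g')(v, s) = Pow(s, 2)
Function('Y')(N) = Pow(Add(-3, Pow(N, 2)), 2) (Function('Y')(N) = Pow(Add(Pow(N, 2), -3), 2) = Pow(Add(-3, Pow(N, 2)), 2))
Pow(Add(Function('u')(-86, -79), Function('Y')(64)), -1) = Pow(Add(Mul(4, Pow(-86, 2)), Pow(Add(-3, Pow(64, 2)), 2)), -1) = Pow(Add(Mul(4, 7396), Pow(Add(-3, 4096), 2)), -1) = Pow(Add(29584, Pow(4093, 2)), -1) = Pow(Add(29584, 16752649), -1) = Pow(16782233, -1) = Rational(1, 16782233)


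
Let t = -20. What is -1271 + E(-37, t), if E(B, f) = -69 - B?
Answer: -1303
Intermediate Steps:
-1271 + E(-37, t) = -1271 + (-69 - 1*(-37)) = -1271 + (-69 + 37) = -1271 - 32 = -1303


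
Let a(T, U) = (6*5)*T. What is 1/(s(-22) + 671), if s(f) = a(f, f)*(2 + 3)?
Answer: -1/2629 ≈ -0.00038037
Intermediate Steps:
a(T, U) = 30*T
s(f) = 150*f (s(f) = (30*f)*(2 + 3) = (30*f)*5 = 150*f)
1/(s(-22) + 671) = 1/(150*(-22) + 671) = 1/(-3300 + 671) = 1/(-2629) = -1/2629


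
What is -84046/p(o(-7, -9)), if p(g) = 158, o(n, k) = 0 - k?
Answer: -42023/79 ≈ -531.94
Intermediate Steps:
o(n, k) = -k
-84046/p(o(-7, -9)) = -84046/158 = -84046*1/158 = -42023/79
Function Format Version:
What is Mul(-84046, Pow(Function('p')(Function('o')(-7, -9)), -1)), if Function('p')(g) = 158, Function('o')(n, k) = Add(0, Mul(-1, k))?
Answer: Rational(-42023, 79) ≈ -531.94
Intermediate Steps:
Function('o')(n, k) = Mul(-1, k)
Mul(-84046, Pow(Function('p')(Function('o')(-7, -9)), -1)) = Mul(-84046, Pow(158, -1)) = Mul(-84046, Rational(1, 158)) = Rational(-42023, 79)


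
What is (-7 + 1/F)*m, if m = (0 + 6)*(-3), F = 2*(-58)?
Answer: 7317/58 ≈ 126.16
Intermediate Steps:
F = -116
m = -18 (m = 6*(-3) = -18)
(-7 + 1/F)*m = (-7 + 1/(-116))*(-18) = (-7 - 1/116)*(-18) = -813/116*(-18) = 7317/58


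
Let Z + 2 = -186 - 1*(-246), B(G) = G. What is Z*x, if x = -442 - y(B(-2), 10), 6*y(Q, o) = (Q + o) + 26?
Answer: -77894/3 ≈ -25965.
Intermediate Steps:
y(Q, o) = 13/3 + Q/6 + o/6 (y(Q, o) = ((Q + o) + 26)/6 = (26 + Q + o)/6 = 13/3 + Q/6 + o/6)
x = -1343/3 (x = -442 - (13/3 + (⅙)*(-2) + (⅙)*10) = -442 - (13/3 - ⅓ + 5/3) = -442 - 1*17/3 = -442 - 17/3 = -1343/3 ≈ -447.67)
Z = 58 (Z = -2 + (-186 - 1*(-246)) = -2 + (-186 + 246) = -2 + 60 = 58)
Z*x = 58*(-1343/3) = -77894/3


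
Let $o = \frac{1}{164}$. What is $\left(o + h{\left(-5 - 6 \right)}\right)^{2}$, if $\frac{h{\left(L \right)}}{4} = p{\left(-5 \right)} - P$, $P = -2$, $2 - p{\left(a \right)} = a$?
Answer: $\frac{34869025}{26896} \approx 1296.4$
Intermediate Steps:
$p{\left(a \right)} = 2 - a$
$o = \frac{1}{164} \approx 0.0060976$
$h{\left(L \right)} = 36$ ($h{\left(L \right)} = 4 \left(\left(2 - -5\right) - -2\right) = 4 \left(\left(2 + 5\right) + 2\right) = 4 \left(7 + 2\right) = 4 \cdot 9 = 36$)
$\left(o + h{\left(-5 - 6 \right)}\right)^{2} = \left(\frac{1}{164} + 36\right)^{2} = \left(\frac{5905}{164}\right)^{2} = \frac{34869025}{26896}$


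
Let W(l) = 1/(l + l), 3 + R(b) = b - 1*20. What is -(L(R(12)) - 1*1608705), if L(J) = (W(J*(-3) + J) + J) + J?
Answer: 70783987/44 ≈ 1.6087e+6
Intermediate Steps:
R(b) = -23 + b (R(b) = -3 + (b - 1*20) = -3 + (b - 20) = -3 + (-20 + b) = -23 + b)
W(l) = 1/(2*l)
L(J) = 2*J - 1/(4*J) (L(J) = (1/(2*(J*(-3) + J)) + J) + J = (1/(2*(-3*J + J)) + J) + J = (1/(2*((-2*J))) + J) + J = ((-1/(2*J))/2 + J) + J = (-1/(4*J) + J) + J = (J - 1/(4*J)) + J = 2*J - 1/(4*J))
-(L(R(12)) - 1*1608705) = -((2*(-23 + 12) - 1/(4*(-23 + 12))) - 1*1608705) = -((2*(-11) - ¼/(-11)) - 1608705) = -((-22 - ¼*(-1/11)) - 1608705) = -((-22 + 1/44) - 1608705) = -(-967/44 - 1608705) = -1*(-70783987/44) = 70783987/44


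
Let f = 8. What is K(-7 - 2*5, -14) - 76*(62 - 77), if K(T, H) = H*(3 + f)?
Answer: 986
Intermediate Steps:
K(T, H) = 11*H (K(T, H) = H*(3 + 8) = H*11 = 11*H)
K(-7 - 2*5, -14) - 76*(62 - 77) = 11*(-14) - 76*(62 - 77) = -154 - 76*(-15) = -154 - 1*(-1140) = -154 + 1140 = 986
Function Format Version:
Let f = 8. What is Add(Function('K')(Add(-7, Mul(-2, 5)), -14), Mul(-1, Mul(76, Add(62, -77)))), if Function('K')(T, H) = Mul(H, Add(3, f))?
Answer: 986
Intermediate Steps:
Function('K')(T, H) = Mul(11, H) (Function('K')(T, H) = Mul(H, Add(3, 8)) = Mul(H, 11) = Mul(11, H))
Add(Function('K')(Add(-7, Mul(-2, 5)), -14), Mul(-1, Mul(76, Add(62, -77)))) = Add(Mul(11, -14), Mul(-1, Mul(76, Add(62, -77)))) = Add(-154, Mul(-1, Mul(76, -15))) = Add(-154, Mul(-1, -1140)) = Add(-154, 1140) = 986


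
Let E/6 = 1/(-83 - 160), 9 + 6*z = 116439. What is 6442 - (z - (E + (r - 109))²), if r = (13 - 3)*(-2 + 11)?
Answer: -82675562/6561 ≈ -12601.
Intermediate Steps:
z = 19405 (z = -3/2 + (⅙)*116439 = -3/2 + 38813/2 = 19405)
r = 90 (r = 10*9 = 90)
E = -2/81 (E = 6/(-83 - 160) = 6/(-243) = 6*(-1/243) = -2/81 ≈ -0.024691)
6442 - (z - (E + (r - 109))²) = 6442 - (19405 - (-2/81 + (90 - 109))²) = 6442 - (19405 - (-2/81 - 19)²) = 6442 - (19405 - (-1541/81)²) = 6442 - (19405 - 1*2374681/6561) = 6442 - (19405 - 2374681/6561) = 6442 - 1*124941524/6561 = 6442 - 124941524/6561 = -82675562/6561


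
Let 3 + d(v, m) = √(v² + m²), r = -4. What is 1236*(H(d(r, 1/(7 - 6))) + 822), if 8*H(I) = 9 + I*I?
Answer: 2042799/2 - 927*√17 ≈ 1.0176e+6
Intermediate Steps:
d(v, m) = -3 + √(m² + v²) (d(v, m) = -3 + √(v² + m²) = -3 + √(m² + v²))
H(I) = 9/8 + I²/8 (H(I) = (9 + I*I)/8 = (9 + I²)/8 = 9/8 + I²/8)
1236*(H(d(r, 1/(7 - 6))) + 822) = 1236*((9/8 + (-3 + √((1/(7 - 6))² + (-4)²))²/8) + 822) = 1236*((9/8 + (-3 + √((1/1)² + 16))²/8) + 822) = 1236*((9/8 + (-3 + √(1² + 16))²/8) + 822) = 1236*((9/8 + (-3 + √(1 + 16))²/8) + 822) = 1236*((9/8 + (-3 + √17)²/8) + 822) = 1236*(6585/8 + (-3 + √17)²/8) = 2034765/2 + 309*(-3 + √17)²/2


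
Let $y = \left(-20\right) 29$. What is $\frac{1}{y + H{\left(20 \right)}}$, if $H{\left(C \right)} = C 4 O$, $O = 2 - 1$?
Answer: $- \frac{1}{500} \approx -0.002$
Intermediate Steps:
$O = 1$
$H{\left(C \right)} = 4 C$ ($H{\left(C \right)} = C 4 \cdot 1 = 4 C 1 = 4 C$)
$y = -580$
$\frac{1}{y + H{\left(20 \right)}} = \frac{1}{-580 + 4 \cdot 20} = \frac{1}{-580 + 80} = \frac{1}{-500} = - \frac{1}{500}$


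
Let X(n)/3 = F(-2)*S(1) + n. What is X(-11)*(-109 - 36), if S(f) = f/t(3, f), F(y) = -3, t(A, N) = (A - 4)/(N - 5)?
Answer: 10005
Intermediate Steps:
t(A, N) = (-4 + A)/(-5 + N)
S(f) = f*(5 - f) (S(f) = f/(((-4 + 3)/(-5 + f))) = f/((-1/(-5 + f))) = f*(5 - f))
X(n) = -36 + 3*n (X(n) = 3*(-3*(5 - 1*1) + n) = 3*(-3*(5 - 1) + n) = 3*(-3*4 + n) = 3*(-12 + n) = -36 + 3*n)
X(-11)*(-109 - 36) = (-36 + 3*(-11))*(-109 - 36) = (-36 - 33)*(-145) = -69*(-145) = 10005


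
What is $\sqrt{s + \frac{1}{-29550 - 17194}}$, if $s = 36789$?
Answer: $\frac{19 \sqrt{55667604890}}{23372} \approx 191.8$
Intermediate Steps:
$\sqrt{s + \frac{1}{-29550 - 17194}} = \sqrt{36789 + \frac{1}{-29550 - 17194}} = \sqrt{36789 + \frac{1}{-46744}} = \sqrt{36789 - \frac{1}{46744}} = \sqrt{\frac{1719665015}{46744}} = \frac{19 \sqrt{55667604890}}{23372}$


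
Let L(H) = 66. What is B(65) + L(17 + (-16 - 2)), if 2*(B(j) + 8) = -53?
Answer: 63/2 ≈ 31.500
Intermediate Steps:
B(j) = -69/2 (B(j) = -8 + (1/2)*(-53) = -8 - 53/2 = -69/2)
B(65) + L(17 + (-16 - 2)) = -69/2 + 66 = 63/2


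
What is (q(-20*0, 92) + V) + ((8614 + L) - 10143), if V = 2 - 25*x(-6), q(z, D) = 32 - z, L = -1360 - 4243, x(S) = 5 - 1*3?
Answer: -7148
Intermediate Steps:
x(S) = 2 (x(S) = 5 - 3 = 2)
L = -5603
V = -48 (V = 2 - 25*2 = 2 - 50 = -48)
(q(-20*0, 92) + V) + ((8614 + L) - 10143) = ((32 - (-20)*0) - 48) + ((8614 - 5603) - 10143) = ((32 - 1*0) - 48) + (3011 - 10143) = ((32 + 0) - 48) - 7132 = (32 - 48) - 7132 = -16 - 7132 = -7148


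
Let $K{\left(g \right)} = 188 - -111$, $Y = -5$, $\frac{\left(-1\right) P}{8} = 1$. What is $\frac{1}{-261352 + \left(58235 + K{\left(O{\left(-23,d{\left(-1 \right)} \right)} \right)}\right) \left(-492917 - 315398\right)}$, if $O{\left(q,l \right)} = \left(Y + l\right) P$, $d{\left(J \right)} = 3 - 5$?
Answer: $- \frac{1}{47314171562} \approx -2.1135 \cdot 10^{-11}$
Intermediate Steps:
$P = -8$ ($P = \left(-8\right) 1 = -8$)
$d{\left(J \right)} = -2$
$O{\left(q,l \right)} = 40 - 8 l$ ($O{\left(q,l \right)} = \left(-5 + l\right) \left(-8\right) = 40 - 8 l$)
$K{\left(g \right)} = 299$ ($K{\left(g \right)} = 188 + 111 = 299$)
$\frac{1}{-261352 + \left(58235 + K{\left(O{\left(-23,d{\left(-1 \right)} \right)} \right)}\right) \left(-492917 - 315398\right)} = \frac{1}{-261352 + \left(58235 + 299\right) \left(-492917 - 315398\right)} = \frac{1}{-261352 + 58534 \left(-808315\right)} = \frac{1}{-261352 - 47313910210} = \frac{1}{-47314171562} = - \frac{1}{47314171562}$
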